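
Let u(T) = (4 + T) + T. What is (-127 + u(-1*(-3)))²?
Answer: 13689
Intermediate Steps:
u(T) = 4 + 2*T
(-127 + u(-1*(-3)))² = (-127 + (4 + 2*(-1*(-3))))² = (-127 + (4 + 2*3))² = (-127 + (4 + 6))² = (-127 + 10)² = (-117)² = 13689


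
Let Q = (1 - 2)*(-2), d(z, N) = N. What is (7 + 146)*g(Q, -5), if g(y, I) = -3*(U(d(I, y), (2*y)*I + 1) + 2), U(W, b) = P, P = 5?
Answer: -3213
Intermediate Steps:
Q = 2 (Q = -1*(-2) = 2)
U(W, b) = 5
g(y, I) = -21 (g(y, I) = -3*(5 + 2) = -3*7 = -21)
(7 + 146)*g(Q, -5) = (7 + 146)*(-21) = 153*(-21) = -3213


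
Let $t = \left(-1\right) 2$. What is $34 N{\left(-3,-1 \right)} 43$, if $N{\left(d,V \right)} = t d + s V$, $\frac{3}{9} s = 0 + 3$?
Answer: $-4386$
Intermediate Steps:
$s = 9$ ($s = 3 \left(0 + 3\right) = 3 \cdot 3 = 9$)
$t = -2$
$N{\left(d,V \right)} = - 2 d + 9 V$
$34 N{\left(-3,-1 \right)} 43 = 34 \left(\left(-2\right) \left(-3\right) + 9 \left(-1\right)\right) 43 = 34 \left(6 - 9\right) 43 = 34 \left(-3\right) 43 = \left(-102\right) 43 = -4386$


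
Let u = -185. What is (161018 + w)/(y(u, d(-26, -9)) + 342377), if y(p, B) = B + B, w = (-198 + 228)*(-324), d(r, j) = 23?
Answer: 151298/342423 ≈ 0.44185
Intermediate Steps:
w = -9720 (w = 30*(-324) = -9720)
y(p, B) = 2*B
(161018 + w)/(y(u, d(-26, -9)) + 342377) = (161018 - 9720)/(2*23 + 342377) = 151298/(46 + 342377) = 151298/342423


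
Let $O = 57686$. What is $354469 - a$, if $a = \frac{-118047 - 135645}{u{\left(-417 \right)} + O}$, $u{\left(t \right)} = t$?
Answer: $\frac{20300338853}{57269} \approx 3.5447 \cdot 10^{5}$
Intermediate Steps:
$a = - \frac{253692}{57269}$ ($a = \frac{-118047 - 135645}{-417 + 57686} = - \frac{253692}{57269} \approx -4.4298$)
$354469 - a = 354469 - - \frac{253692}{57269} = 354469 + \frac{253692}{57269} = \frac{20300338853}{57269}$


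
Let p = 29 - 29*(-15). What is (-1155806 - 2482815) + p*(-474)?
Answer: -3858557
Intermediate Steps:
p = 464 (p = 29 + 435 = 464)
(-1155806 - 2482815) + p*(-474) = (-1155806 - 2482815) + 464*(-474) = -3638621 - 219936 = -3858557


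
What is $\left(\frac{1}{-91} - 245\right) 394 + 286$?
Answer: $- \frac{8758598}{91} \approx -96248.0$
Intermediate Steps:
$\left(\frac{1}{-91} - 245\right) 394 + 286 = \left(- \frac{1}{91} - 245\right) 394 + 286 = \left(- \frac{22296}{91}\right) 394 + 286 = - \frac{8784624}{91} + 286 = - \frac{8758598}{91}$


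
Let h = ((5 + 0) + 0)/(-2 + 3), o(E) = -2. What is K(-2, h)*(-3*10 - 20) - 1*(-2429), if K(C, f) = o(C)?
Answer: 2529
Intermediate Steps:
h = 5 (h = (5 + 0)/1 = 5*1 = 5)
K(C, f) = -2
K(-2, h)*(-3*10 - 20) - 1*(-2429) = -2*(-3*10 - 20) - 1*(-2429) = -2*(-30 - 20) + 2429 = -2*(-50) + 2429 = 100 + 2429 = 2529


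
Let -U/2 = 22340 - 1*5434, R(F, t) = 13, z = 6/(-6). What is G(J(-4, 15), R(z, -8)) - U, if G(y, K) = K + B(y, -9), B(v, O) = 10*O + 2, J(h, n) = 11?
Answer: 33737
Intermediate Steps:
B(v, O) = 2 + 10*O
z = -1 (z = 6*(-⅙) = -1)
G(y, K) = -88 + K (G(y, K) = K + (2 + 10*(-9)) = K + (2 - 90) = K - 88 = -88 + K)
U = -33812 (U = -2*(22340 - 1*5434) = -2*(22340 - 5434) = -2*16906 = -33812)
G(J(-4, 15), R(z, -8)) - U = (-88 + 13) - 1*(-33812) = -75 + 33812 = 33737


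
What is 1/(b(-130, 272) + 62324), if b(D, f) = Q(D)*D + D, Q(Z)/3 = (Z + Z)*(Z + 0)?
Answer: -1/13119806 ≈ -7.6221e-8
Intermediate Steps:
Q(Z) = 6*Z**2 (Q(Z) = 3*((Z + Z)*(Z + 0)) = 3*((2*Z)*Z) = 3*(2*Z**2) = 6*Z**2)
b(D, f) = D + 6*D**3 (b(D, f) = (6*D**2)*D + D = 6*D**3 + D = D + 6*D**3)
1/(b(-130, 272) + 62324) = 1/((-130 + 6*(-130)**3) + 62324) = 1/((-130 + 6*(-2197000)) + 62324) = 1/((-130 - 13182000) + 62324) = 1/(-13182130 + 62324) = 1/(-13119806) = -1/13119806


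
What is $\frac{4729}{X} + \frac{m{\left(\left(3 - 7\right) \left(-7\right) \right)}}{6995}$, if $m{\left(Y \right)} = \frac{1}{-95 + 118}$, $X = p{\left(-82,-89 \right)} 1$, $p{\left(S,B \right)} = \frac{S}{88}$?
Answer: $- \frac{33476307219}{6596285} \approx -5075.0$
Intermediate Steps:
$p{\left(S,B \right)} = \frac{S}{88}$ ($p{\left(S,B \right)} = S \frac{1}{88} = \frac{S}{88}$)
$X = - \frac{41}{44}$ ($X = \frac{1}{88} \left(-82\right) 1 = \left(- \frac{41}{44}\right) 1 = - \frac{41}{44} \approx -0.93182$)
$m{\left(Y \right)} = \frac{1}{23}$
$\frac{4729}{X} + \frac{m{\left(\left(3 - 7\right) \left(-7\right) \right)}}{6995} = \frac{4729}{- \frac{41}{44}} + \frac{1}{23 \cdot 6995} = 4729 \left(- \frac{44}{41}\right) + \frac{1}{23} \cdot \frac{1}{6995} = - \frac{208076}{41} + \frac{1}{160885} = - \frac{33476307219}{6596285}$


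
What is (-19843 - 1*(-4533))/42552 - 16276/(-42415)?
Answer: 21601351/902421540 ≈ 0.023937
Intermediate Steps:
(-19843 - 1*(-4533))/42552 - 16276/(-42415) = (-19843 + 4533)*(1/42552) - 16276*(-1/42415) = -15310*1/42552 + 16276/42415 = -7655/21276 + 16276/42415 = 21601351/902421540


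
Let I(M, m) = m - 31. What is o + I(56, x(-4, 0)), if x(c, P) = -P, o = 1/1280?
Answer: -39679/1280 ≈ -30.999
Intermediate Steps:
o = 1/1280 ≈ 0.00078125
I(M, m) = -31 + m
o + I(56, x(-4, 0)) = 1/1280 + (-31 - 1*0) = 1/1280 + (-31 + 0) = 1/1280 - 31 = -39679/1280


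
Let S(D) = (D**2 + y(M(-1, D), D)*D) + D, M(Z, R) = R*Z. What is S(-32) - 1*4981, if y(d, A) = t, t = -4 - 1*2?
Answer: -3797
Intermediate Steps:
t = -6 (t = -4 - 2 = -6)
y(d, A) = -6
S(D) = D**2 - 5*D (S(D) = (D**2 - 6*D) + D = D**2 - 5*D)
S(-32) - 1*4981 = -32*(-5 - 32) - 1*4981 = -32*(-37) - 4981 = 1184 - 4981 = -3797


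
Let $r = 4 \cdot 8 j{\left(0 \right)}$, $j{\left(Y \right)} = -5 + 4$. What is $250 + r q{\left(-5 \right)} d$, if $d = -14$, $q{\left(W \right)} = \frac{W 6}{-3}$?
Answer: $4730$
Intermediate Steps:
$q{\left(W \right)} = - 2 W$ ($q{\left(W \right)} = 6 W \left(- \frac{1}{3}\right) = - 2 W$)
$j{\left(Y \right)} = -1$
$r = -32$ ($r = 4 \cdot 8 \left(-1\right) = 32 \left(-1\right) = -32$)
$250 + r q{\left(-5 \right)} d = 250 - 32 \left(-2\right) \left(-5\right) \left(-14\right) = 250 - 32 \cdot 10 \left(-14\right) = 250 - -4480 = 250 + 4480 = 4730$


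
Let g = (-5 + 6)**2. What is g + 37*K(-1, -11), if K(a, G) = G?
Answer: -406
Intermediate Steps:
g = 1 (g = 1**2 = 1)
g + 37*K(-1, -11) = 1 + 37*(-11) = 1 - 407 = -406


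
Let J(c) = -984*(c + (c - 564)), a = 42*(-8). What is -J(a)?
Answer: -1216224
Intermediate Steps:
a = -336
J(c) = 554976 - 1968*c (J(c) = -984*(c + (-564 + c)) = -984*(-564 + 2*c) = 554976 - 1968*c)
-J(a) = -(554976 - 1968*(-336)) = -(554976 + 661248) = -1*1216224 = -1216224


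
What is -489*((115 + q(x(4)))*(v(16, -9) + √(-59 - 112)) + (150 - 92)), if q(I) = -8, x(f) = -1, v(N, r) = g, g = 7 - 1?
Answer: -342300 - 156969*I*√19 ≈ -3.423e+5 - 6.8421e+5*I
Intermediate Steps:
g = 6
v(N, r) = 6
-489*((115 + q(x(4)))*(v(16, -9) + √(-59 - 112)) + (150 - 92)) = -489*((115 - 8)*(6 + √(-59 - 112)) + (150 - 92)) = -489*(107*(6 + √(-171)) + 58) = -489*(107*(6 + 3*I*√19) + 58) = -489*((642 + 321*I*√19) + 58) = -489*(700 + 321*I*√19) = -342300 - 156969*I*√19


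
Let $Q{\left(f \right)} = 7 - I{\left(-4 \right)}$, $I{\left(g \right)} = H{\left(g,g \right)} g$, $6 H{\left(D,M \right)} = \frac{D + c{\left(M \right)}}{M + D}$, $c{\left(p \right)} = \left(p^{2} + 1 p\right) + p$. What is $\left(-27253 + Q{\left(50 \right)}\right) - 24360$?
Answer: $- \frac{154819}{3} \approx -51606.0$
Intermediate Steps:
$c{\left(p \right)} = p^{2} + 2 p$ ($c{\left(p \right)} = \left(p^{2} + p\right) + p = \left(p + p^{2}\right) + p = p^{2} + 2 p$)
$H{\left(D,M \right)} = \frac{D + M \left(2 + M\right)}{6 \left(D + M\right)}$ ($H{\left(D,M \right)} = \frac{\left(D + M \left(2 + M\right)\right) \frac{1}{M + D}}{6} = \frac{\left(D + M \left(2 + M\right)\right) \frac{1}{D + M}}{6} = \frac{\frac{1}{D + M} \left(D + M \left(2 + M\right)\right)}{6} = \frac{D + M \left(2 + M\right)}{6 \left(D + M\right)}$)
$I{\left(g \right)} = \frac{g}{12} + \frac{g \left(2 + g\right)}{12}$ ($I{\left(g \right)} = \frac{g + g \left(2 + g\right)}{6 \left(g + g\right)} g = \frac{g + g \left(2 + g\right)}{6 \cdot 2 g} g = \frac{\frac{1}{2 g} \left(g + g \left(2 + g\right)\right)}{6} g = \frac{g + g \left(2 + g\right)}{12 g} g = \frac{g}{12} + \frac{g \left(2 + g\right)}{12}$)
$Q{\left(f \right)} = \frac{20}{3}$ ($Q{\left(f \right)} = 7 - \frac{1}{12} \left(-4\right) \left(3 - 4\right) = 7 - \frac{1}{12} \left(-4\right) \left(-1\right) = 7 - \frac{1}{3} = \frac{20}{3}$)
$\left(-27253 + Q{\left(50 \right)}\right) - 24360 = \left(-27253 + \frac{20}{3}\right) - 24360 = - \frac{81739}{3} - 24360 = - \frac{154819}{3}$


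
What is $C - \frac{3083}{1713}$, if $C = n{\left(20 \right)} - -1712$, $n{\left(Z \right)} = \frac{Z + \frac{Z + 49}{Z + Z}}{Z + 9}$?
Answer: $\frac{3399793277}{1987080} \approx 1710.9$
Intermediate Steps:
$n{\left(Z \right)} = \frac{Z + \frac{49 + Z}{2 Z}}{9 + Z}$
$C = \frac{1986789}{1160}$ ($C = \frac{49 + 20 + 2 \cdot 20^{2}}{2 \cdot 20 \left(9 + 20\right)} - -1712 = \frac{1}{2} \cdot \frac{1}{20} \cdot \frac{1}{29} \left(49 + 20 + 2 \cdot 400\right) + 1712 = \frac{1}{2} \cdot \frac{1}{20} \cdot \frac{1}{29} \left(49 + 20 + 800\right) + 1712 = \frac{1}{2} \cdot \frac{1}{20} \cdot \frac{1}{29} \cdot 869 + 1712 = \frac{869}{1160} + 1712 = \frac{1986789}{1160} \approx 1712.8$)
$C - \frac{3083}{1713} = \frac{1986789}{1160} - \frac{3083}{1713} = \frac{3399793277}{1987080}$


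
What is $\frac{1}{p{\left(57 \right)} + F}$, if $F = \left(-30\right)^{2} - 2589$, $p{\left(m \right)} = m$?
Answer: $- \frac{1}{1632} \approx -0.00061275$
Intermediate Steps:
$F = -1689$ ($F = 900 - 2589 = -1689$)
$\frac{1}{p{\left(57 \right)} + F} = \frac{1}{57 - 1689} = \frac{1}{-1632} = - \frac{1}{1632}$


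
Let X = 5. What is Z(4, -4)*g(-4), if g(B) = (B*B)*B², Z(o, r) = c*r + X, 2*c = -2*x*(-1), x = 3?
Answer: -1792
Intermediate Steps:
c = 3 (c = (-2*3*(-1))/2 = (-6*(-1))/2 = (½)*6 = 3)
Z(o, r) = 5 + 3*r (Z(o, r) = 3*r + 5 = 5 + 3*r)
g(B) = B⁴ (g(B) = B²*B² = B⁴)
Z(4, -4)*g(-4) = (5 + 3*(-4))*(-4)⁴ = (5 - 12)*256 = -7*256 = -1792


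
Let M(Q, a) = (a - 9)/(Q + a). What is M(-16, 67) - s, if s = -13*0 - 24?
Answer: 1282/51 ≈ 25.137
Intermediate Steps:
s = -24 (s = 0 - 24 = -24)
M(Q, a) = (-9 + a)/(Q + a)
M(-16, 67) - s = (-9 + 67)/(-16 + 67) - 1*(-24) = 58/51 + 24 = 1282/51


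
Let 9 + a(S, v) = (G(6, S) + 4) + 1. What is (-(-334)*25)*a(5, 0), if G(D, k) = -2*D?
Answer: -133600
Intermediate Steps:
a(S, v) = -16 (a(S, v) = -9 + ((-2*6 + 4) + 1) = -9 + ((-12 + 4) + 1) = -9 + (-8 + 1) = -9 - 7 = -16)
(-(-334)*25)*a(5, 0) = -(-334)*25*(-16) = -1*(-8350)*(-16) = 8350*(-16) = -133600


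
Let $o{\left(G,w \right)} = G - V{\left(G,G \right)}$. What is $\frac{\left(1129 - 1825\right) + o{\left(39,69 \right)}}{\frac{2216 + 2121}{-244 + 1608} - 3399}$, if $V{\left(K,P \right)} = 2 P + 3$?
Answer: $\frac{1006632}{4631899} \approx 0.21733$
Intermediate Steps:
$V{\left(K,P \right)} = 3 + 2 P$
$o{\left(G,w \right)} = -3 - G$ ($o{\left(G,w \right)} = G - \left(3 + 2 G\right) = -3 - G$)
$\frac{\left(1129 - 1825\right) + o{\left(39,69 \right)}}{\frac{2216 + 2121}{-244 + 1608} - 3399} = \frac{\left(1129 - 1825\right) - 42}{\frac{2216 + 2121}{-244 + 1608} - 3399} = \frac{-696 - 42}{\frac{4337}{1364} - 3399} = \frac{-696 - 42}{4337 \cdot \frac{1}{1364} - 3399} = - \frac{738}{\frac{4337}{1364} - 3399} = - \frac{738}{- \frac{4631899}{1364}} = \left(-738\right) \left(- \frac{1364}{4631899}\right) = \frac{1006632}{4631899}$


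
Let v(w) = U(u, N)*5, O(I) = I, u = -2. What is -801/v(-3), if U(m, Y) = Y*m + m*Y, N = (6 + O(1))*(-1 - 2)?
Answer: -267/140 ≈ -1.9071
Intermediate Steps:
N = -21 (N = (6 + 1)*(-1 - 2) = 7*(-3) = -21)
U(m, Y) = 2*Y*m (U(m, Y) = Y*m + Y*m = 2*Y*m)
v(w) = 420 (v(w) = (2*(-21)*(-2))*5 = 84*5 = 420)
-801/v(-3) = -801/420 = -801*1/420 = -267/140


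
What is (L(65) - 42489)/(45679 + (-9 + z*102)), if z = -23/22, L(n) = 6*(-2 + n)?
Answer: -463221/501197 ≈ -0.92423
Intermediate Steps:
L(n) = -12 + 6*n
z = -23/22 (z = -23*1/22 = -23/22 ≈ -1.0455)
(L(65) - 42489)/(45679 + (-9 + z*102)) = ((-12 + 6*65) - 42489)/(45679 + (-9 - 23/22*102)) = ((-12 + 390) - 42489)/(45679 + (-9 - 1173/11)) = (378 - 42489)/(45679 - 1272/11) = -42111/501197/11 = -42111*11/501197 = -463221/501197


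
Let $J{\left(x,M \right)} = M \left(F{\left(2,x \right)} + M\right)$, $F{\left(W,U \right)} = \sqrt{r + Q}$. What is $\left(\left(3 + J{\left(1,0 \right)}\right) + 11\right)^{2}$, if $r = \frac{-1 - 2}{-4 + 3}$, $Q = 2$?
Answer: $196$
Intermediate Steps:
$r = 3$ ($r = - \frac{3}{-1} = \left(-3\right) \left(-1\right) = 3$)
$F{\left(W,U \right)} = \sqrt{5}$ ($F{\left(W,U \right)} = \sqrt{3 + 2} = \sqrt{5}$)
$J{\left(x,M \right)} = M \left(M + \sqrt{5}\right)$ ($J{\left(x,M \right)} = M \left(\sqrt{5} + M\right) = M \left(M + \sqrt{5}\right)$)
$\left(\left(3 + J{\left(1,0 \right)}\right) + 11\right)^{2} = \left(\left(3 + 0 \left(0 + \sqrt{5}\right)\right) + 11\right)^{2} = \left(\left(3 + 0 \sqrt{5}\right) + 11\right)^{2} = \left(\left(3 + 0\right) + 11\right)^{2} = \left(3 + 11\right)^{2} = 14^{2} = 196$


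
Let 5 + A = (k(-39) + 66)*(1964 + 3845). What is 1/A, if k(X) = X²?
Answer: 1/9218878 ≈ 1.0847e-7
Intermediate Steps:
A = 9218878 (A = -5 + ((-39)² + 66)*(1964 + 3845) = -5 + (1521 + 66)*5809 = -5 + 1587*5809 = -5 + 9218883 = 9218878)
1/A = 1/9218878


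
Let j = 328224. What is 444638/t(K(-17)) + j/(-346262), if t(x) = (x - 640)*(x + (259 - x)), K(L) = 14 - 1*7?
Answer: -14840898806/4054901151 ≈ -3.6600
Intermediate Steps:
K(L) = 7 (K(L) = 14 - 7 = 7)
t(x) = -165760 + 259*x (t(x) = (-640 + x)*259 = -165760 + 259*x)
444638/t(K(-17)) + j/(-346262) = 444638/(-165760 + 259*7) + 328224/(-346262) = 444638/(-165760 + 1813) + 328224*(-1/346262) = 444638/(-163947) - 164112/173131 = 444638*(-1/163947) - 164112/173131 = -444638/163947 - 164112/173131 = -14840898806/4054901151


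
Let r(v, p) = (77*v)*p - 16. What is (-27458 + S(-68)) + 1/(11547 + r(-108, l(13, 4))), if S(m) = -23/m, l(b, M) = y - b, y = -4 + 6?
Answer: -192326532779/7004476 ≈ -27458.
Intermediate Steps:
y = 2
l(b, M) = 2 - b
r(v, p) = -16 + 77*p*v (r(v, p) = 77*p*v - 16 = -16 + 77*p*v)
(-27458 + S(-68)) + 1/(11547 + r(-108, l(13, 4))) = (-27458 - 23/(-68)) + 1/(11547 + (-16 + 77*(2 - 1*13)*(-108))) = (-27458 - 23*(-1/68)) + 1/(11547 + (-16 + 77*(2 - 13)*(-108))) = (-27458 + 23/68) + 1/(11547 + (-16 + 77*(-11)*(-108))) = -1867121/68 + 1/(11547 + (-16 + 91476)) = -1867121/68 + 1/(11547 + 91460) = -1867121/68 + 1/103007 = -192326532779/7004476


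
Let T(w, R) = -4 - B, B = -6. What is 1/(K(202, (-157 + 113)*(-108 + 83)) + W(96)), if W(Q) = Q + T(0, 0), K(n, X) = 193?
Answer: 1/291 ≈ 0.0034364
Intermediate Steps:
T(w, R) = 2 (T(w, R) = -4 - 1*(-6) = -4 + 6 = 2)
W(Q) = 2 + Q (W(Q) = Q + 2 = 2 + Q)
1/(K(202, (-157 + 113)*(-108 + 83)) + W(96)) = 1/(193 + (2 + 96)) = 1/(193 + 98) = 1/291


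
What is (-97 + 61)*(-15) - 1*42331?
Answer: -41791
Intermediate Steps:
(-97 + 61)*(-15) - 1*42331 = -36*(-15) - 42331 = 540 - 42331 = -41791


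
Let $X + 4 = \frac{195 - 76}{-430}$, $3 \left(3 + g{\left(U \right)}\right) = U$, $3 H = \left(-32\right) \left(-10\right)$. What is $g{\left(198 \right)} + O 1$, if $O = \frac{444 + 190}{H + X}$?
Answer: $\frac{9139089}{132083} \approx 69.192$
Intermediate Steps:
$H = \frac{320}{3}$ ($H = \frac{\left(-32\right) \left(-10\right)}{3} = \frac{1}{3} \cdot 320 = \frac{320}{3} \approx 106.67$)
$g{\left(U \right)} = -3 + \frac{U}{3}$
$X = - \frac{1839}{430}$ ($X = -4 + \frac{195 - 76}{-430} = -4 + \left(195 - 76\right) \left(- \frac{1}{430}\right) = -4 + 119 \left(- \frac{1}{430}\right) = -4 - \frac{119}{430} = - \frac{1839}{430} \approx -4.2767$)
$O = \frac{817860}{132083}$ ($O = \frac{444 + 190}{\frac{320}{3} - \frac{1839}{430}} = \frac{634}{\frac{132083}{1290}} = 634 \cdot \frac{1290}{132083} = \frac{817860}{132083} \approx 6.192$)
$g{\left(198 \right)} + O 1 = \left(-3 + \frac{1}{3} \cdot 198\right) + \frac{817860}{132083} \cdot 1 = \left(-3 + 66\right) + \frac{817860}{132083} = 63 + \frac{817860}{132083} = \frac{9139089}{132083}$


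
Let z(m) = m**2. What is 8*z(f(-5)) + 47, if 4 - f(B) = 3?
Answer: 55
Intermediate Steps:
f(B) = 1 (f(B) = 4 - 1*3 = 4 - 3 = 1)
8*z(f(-5)) + 47 = 8*1**2 + 47 = 8*1 + 47 = 8 + 47 = 55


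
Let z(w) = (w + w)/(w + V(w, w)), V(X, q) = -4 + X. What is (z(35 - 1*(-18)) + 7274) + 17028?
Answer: 1239455/51 ≈ 24303.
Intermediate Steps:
z(w) = 2*w/(-4 + 2*w) (z(w) = (w + w)/(w + (-4 + w)) = (2*w)/(-4 + 2*w) = 2*w/(-4 + 2*w))
(z(35 - 1*(-18)) + 7274) + 17028 = ((35 - 1*(-18))/(-2 + (35 - 1*(-18))) + 7274) + 17028 = ((35 + 18)/(-2 + (35 + 18)) + 7274) + 17028 = (53/(-2 + 53) + 7274) + 17028 = (53/51 + 7274) + 17028 = 371027/51 + 17028 = 1239455/51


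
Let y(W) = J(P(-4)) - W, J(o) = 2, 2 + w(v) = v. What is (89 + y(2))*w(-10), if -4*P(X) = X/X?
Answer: -1068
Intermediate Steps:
w(v) = -2 + v
P(X) = -1/4 (P(X) = -X/(4*X) = -1/4*1 = -1/4)
y(W) = 2 - W
(89 + y(2))*w(-10) = (89 + (2 - 1*2))*(-2 - 10) = (89 + (2 - 2))*(-12) = (89 + 0)*(-12) = 89*(-12) = -1068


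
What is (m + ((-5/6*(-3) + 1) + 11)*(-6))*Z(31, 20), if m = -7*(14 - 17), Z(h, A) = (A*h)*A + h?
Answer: -820446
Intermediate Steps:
Z(h, A) = h + h*A² (Z(h, A) = h*A² + h = h + h*A²)
m = 21 (m = -7*(-3) = 21)
(m + ((-5/6*(-3) + 1) + 11)*(-6))*Z(31, 20) = (21 + ((-5/6*(-3) + 1) + 11)*(-6))*(31*(1 + 20²)) = (21 + ((-5*⅙*(-3) + 1) + 11)*(-6))*(31*(1 + 400)) = (21 + ((-⅚*(-3) + 1) + 11)*(-6))*(31*401) = (21 + ((5/2 + 1) + 11)*(-6))*12431 = (21 + (7/2 + 11)*(-6))*12431 = (21 + (29/2)*(-6))*12431 = (21 - 87)*12431 = -66*12431 = -820446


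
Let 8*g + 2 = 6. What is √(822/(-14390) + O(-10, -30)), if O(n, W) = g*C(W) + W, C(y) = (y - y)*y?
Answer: 3*I*√172888655/7195 ≈ 5.4824*I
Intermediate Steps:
g = ½ (g = -¼ + (⅛)*6 = -¼ + ¾ = ½ ≈ 0.50000)
C(y) = 0 (C(y) = 0*y = 0)
O(n, W) = W (O(n, W) = (½)*0 + W = 0 + W = W)
√(822/(-14390) + O(-10, -30)) = √(822/(-14390) - 30) = √(822*(-1/14390) - 30) = √(-411/7195 - 30) = √(-216261/7195) = 3*I*√172888655/7195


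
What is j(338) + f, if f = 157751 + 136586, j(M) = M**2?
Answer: 408581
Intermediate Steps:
f = 294337
j(338) + f = 338**2 + 294337 = 114244 + 294337 = 408581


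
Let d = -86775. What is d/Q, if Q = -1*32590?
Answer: 17355/6518 ≈ 2.6626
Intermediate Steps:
Q = -32590
d/Q = -86775/(-32590) = -86775*(-1/32590) = 17355/6518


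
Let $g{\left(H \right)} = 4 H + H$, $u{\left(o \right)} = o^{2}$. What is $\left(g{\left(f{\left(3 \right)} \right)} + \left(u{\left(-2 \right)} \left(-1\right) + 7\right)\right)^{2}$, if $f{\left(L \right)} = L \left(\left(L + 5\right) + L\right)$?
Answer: $28224$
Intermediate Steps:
$f{\left(L \right)} = L \left(5 + 2 L\right)$ ($f{\left(L \right)} = L \left(\left(5 + L\right) + L\right) = L \left(5 + 2 L\right)$)
$g{\left(H \right)} = 5 H$
$\left(g{\left(f{\left(3 \right)} \right)} + \left(u{\left(-2 \right)} \left(-1\right) + 7\right)\right)^{2} = \left(5 \cdot 3 \left(5 + 2 \cdot 3\right) + \left(\left(-2\right)^{2} \left(-1\right) + 7\right)\right)^{2} = \left(5 \cdot 3 \left(5 + 6\right) + \left(4 \left(-1\right) + 7\right)\right)^{2} = \left(5 \cdot 3 \cdot 11 + \left(-4 + 7\right)\right)^{2} = \left(5 \cdot 33 + 3\right)^{2} = \left(165 + 3\right)^{2} = 168^{2} = 28224$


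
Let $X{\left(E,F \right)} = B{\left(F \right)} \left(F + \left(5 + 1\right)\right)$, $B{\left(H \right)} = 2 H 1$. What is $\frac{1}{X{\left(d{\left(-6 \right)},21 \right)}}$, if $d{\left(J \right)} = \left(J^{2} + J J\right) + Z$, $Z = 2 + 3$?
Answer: $\frac{1}{1134} \approx 0.00088183$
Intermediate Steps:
$B{\left(H \right)} = 2 H$
$Z = 5$
$d{\left(J \right)} = 5 + 2 J^{2}$ ($d{\left(J \right)} = \left(J^{2} + J J\right) + 5 = \left(J^{2} + J^{2}\right) + 5 = 2 J^{2} + 5 = 5 + 2 J^{2}$)
$X{\left(E,F \right)} = 2 F \left(6 + F\right)$ ($X{\left(E,F \right)} = 2 F \left(F + \left(5 + 1\right)\right) = 2 F \left(F + 6\right) = 2 F \left(6 + F\right)$)
$\frac{1}{X{\left(d{\left(-6 \right)},21 \right)}} = \frac{1}{2 \cdot 21 \left(6 + 21\right)} = \frac{1}{2 \cdot 21 \cdot 27} = \frac{1}{1134}$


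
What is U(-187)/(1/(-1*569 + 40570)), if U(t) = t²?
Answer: 1398794969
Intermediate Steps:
U(-187)/(1/(-1*569 + 40570)) = (-187)²/(1/(-1*569 + 40570)) = 34969/(1/(-569 + 40570)) = 34969/(1/40001) = 34969*40001 = 1398794969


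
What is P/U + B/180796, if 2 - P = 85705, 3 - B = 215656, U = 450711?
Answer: -112691938871/81486745956 ≈ -1.3829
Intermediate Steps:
B = -215653 (B = 3 - 1*215656 = 3 - 215656 = -215653)
P = -85703 (P = 2 - 1*85705 = 2 - 85705 = -85703)
P/U + B/180796 = -85703/450711 - 215653/180796 = -112691938871/81486745956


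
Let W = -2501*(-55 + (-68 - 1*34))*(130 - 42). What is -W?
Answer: -34553816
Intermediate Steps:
W = 34553816 (W = -2501*(-55 + (-68 - 34))*88 = -2501*(-55 - 102)*88 = -(-392657)*88 = -2501*(-13816) = 34553816)
-W = -1*34553816 = -34553816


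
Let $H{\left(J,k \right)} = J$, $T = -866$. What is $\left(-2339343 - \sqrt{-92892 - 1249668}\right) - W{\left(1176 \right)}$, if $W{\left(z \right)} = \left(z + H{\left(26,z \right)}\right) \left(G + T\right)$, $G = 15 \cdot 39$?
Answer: $-2001581 - 4 i \sqrt{83910} \approx -2.0016 \cdot 10^{6} - 1158.7 i$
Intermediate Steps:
$G = 585$
$W{\left(z \right)} = -7306 - 281 z$ ($W{\left(z \right)} = \left(z + 26\right) \left(585 - 866\right) = \left(26 + z\right) \left(-281\right) = -7306 - 281 z$)
$\left(-2339343 - \sqrt{-92892 - 1249668}\right) - W{\left(1176 \right)} = \left(-2339343 - \sqrt{-92892 - 1249668}\right) - \left(-7306 - 330456\right) = \left(-2339343 - \sqrt{-1342560}\right) - \left(-7306 - 330456\right) = \left(-2339343 - 4 i \sqrt{83910}\right) - -337762 = \left(-2339343 - 4 i \sqrt{83910}\right) + 337762 = -2001581 - 4 i \sqrt{83910}$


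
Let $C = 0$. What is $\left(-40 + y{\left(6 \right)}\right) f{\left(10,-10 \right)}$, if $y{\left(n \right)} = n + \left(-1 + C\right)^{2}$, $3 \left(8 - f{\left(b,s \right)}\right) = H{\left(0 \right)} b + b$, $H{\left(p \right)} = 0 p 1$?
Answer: $-154$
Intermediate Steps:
$H{\left(p \right)} = 0$ ($H{\left(p \right)} = 0 \cdot 1 = 0$)
$f{\left(b,s \right)} = 8 - \frac{b}{3}$ ($f{\left(b,s \right)} = 8 - \frac{0 b + b}{3} = 8 - \frac{0 + b}{3} = 8 - \frac{b}{3}$)
$y{\left(n \right)} = 1 + n$ ($y{\left(n \right)} = n + \left(-1 + 0\right)^{2} = n + \left(-1\right)^{2} = n + 1 = 1 + n$)
$\left(-40 + y{\left(6 \right)}\right) f{\left(10,-10 \right)} = \left(-40 + \left(1 + 6\right)\right) \left(8 - \frac{10}{3}\right) = \left(-40 + 7\right) \left(8 - \frac{10}{3}\right) = \left(-33\right) \frac{14}{3} = -154$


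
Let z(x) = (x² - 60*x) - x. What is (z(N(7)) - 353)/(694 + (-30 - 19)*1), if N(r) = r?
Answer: -17/15 ≈ -1.1333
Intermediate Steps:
z(x) = x² - 61*x
(z(N(7)) - 353)/(694 + (-30 - 19)*1) = (7*(-61 + 7) - 353)/(694 + (-30 - 19)*1) = (7*(-54) - 353)/(694 - 49*1) = (-378 - 353)/(694 - 49) = -731/645 = -731*1/645 = -17/15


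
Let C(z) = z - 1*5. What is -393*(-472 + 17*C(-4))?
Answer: 245625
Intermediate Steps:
C(z) = -5 + z (C(z) = z - 5 = -5 + z)
-393*(-472 + 17*C(-4)) = -393*(-472 + 17*(-5 - 4)) = -393*(-472 + 17*(-9)) = -393*(-472 - 153) = -393*(-625) = 245625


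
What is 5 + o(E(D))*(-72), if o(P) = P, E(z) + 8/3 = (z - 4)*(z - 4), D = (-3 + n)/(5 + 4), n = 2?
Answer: -9179/9 ≈ -1019.9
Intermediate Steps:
D = -⅑ (D = (-3 + 2)/(5 + 4) = -1/9 = -1*⅑ = -⅑ ≈ -0.11111)
E(z) = -8/3 + (-4 + z)² (E(z) = -8/3 + (z - 4)*(z - 4) = -8/3 + (-4 + z)*(-4 + z) = -8/3 + (-4 + z)²)
5 + o(E(D))*(-72) = 5 + (-8/3 + (-4 - ⅑)²)*(-72) = 5 + (-8/3 + (-37/9)²)*(-72) = 5 + (-8/3 + 1369/81)*(-72) = 5 + (1153/81)*(-72) = 5 - 9224/9 = -9179/9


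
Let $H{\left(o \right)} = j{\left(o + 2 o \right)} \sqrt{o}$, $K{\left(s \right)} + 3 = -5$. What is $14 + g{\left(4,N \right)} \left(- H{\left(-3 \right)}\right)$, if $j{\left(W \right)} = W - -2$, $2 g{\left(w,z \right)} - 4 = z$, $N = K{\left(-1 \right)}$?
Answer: $14 - 14 i \sqrt{3} \approx 14.0 - 24.249 i$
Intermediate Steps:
$K{\left(s \right)} = -8$ ($K{\left(s \right)} = -3 - 5 = -8$)
$N = -8$
$g{\left(w,z \right)} = 2 + \frac{z}{2}$
$j{\left(W \right)} = 2 + W$ ($j{\left(W \right)} = W + 2 = 2 + W$)
$H{\left(o \right)} = \sqrt{o} \left(2 + 3 o\right)$ ($H{\left(o \right)} = \left(2 + \left(o + 2 o\right)\right) \sqrt{o} = \left(2 + 3 o\right) \sqrt{o} = \sqrt{o} \left(2 + 3 o\right)$)
$14 + g{\left(4,N \right)} \left(- H{\left(-3 \right)}\right) = 14 + \left(2 + \frac{1}{2} \left(-8\right)\right) \left(- \sqrt{-3} \left(2 + 3 \left(-3\right)\right)\right) = 14 + \left(2 - 4\right) \left(- i \sqrt{3} \left(2 - 9\right)\right) = 14 - 2 \left(- i \sqrt{3} \left(-7\right)\right) = 14 - 2 \left(- \left(-7\right) i \sqrt{3}\right) = 14 - 2 \cdot 7 i \sqrt{3} = 14 - 14 i \sqrt{3}$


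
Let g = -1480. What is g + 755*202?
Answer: 151030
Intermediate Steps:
g + 755*202 = -1480 + 755*202 = -1480 + 152510 = 151030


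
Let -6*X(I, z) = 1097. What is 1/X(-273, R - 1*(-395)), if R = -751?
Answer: -6/1097 ≈ -0.0054695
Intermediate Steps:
X(I, z) = -1097/6 (X(I, z) = -1/6*1097 = -1097/6)
1/X(-273, R - 1*(-395)) = 1/(-1097/6) = -6/1097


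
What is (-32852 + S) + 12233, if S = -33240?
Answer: -53859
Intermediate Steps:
(-32852 + S) + 12233 = (-32852 - 33240) + 12233 = -66092 + 12233 = -53859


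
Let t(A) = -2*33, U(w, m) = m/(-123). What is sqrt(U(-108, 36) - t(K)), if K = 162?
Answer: sqrt(110454)/41 ≈ 8.1060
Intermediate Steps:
U(w, m) = -m/123 (U(w, m) = m*(-1/123) = -m/123)
t(A) = -66
sqrt(U(-108, 36) - t(K)) = sqrt(-1/123*36 - 1*(-66)) = sqrt(-12/41 + 66) = sqrt(2694/41) = sqrt(110454)/41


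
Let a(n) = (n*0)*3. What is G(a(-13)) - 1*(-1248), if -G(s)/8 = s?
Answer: 1248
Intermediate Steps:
a(n) = 0 (a(n) = 0*3 = 0)
G(s) = -8*s
G(a(-13)) - 1*(-1248) = -8*0 - 1*(-1248) = 0 + 1248 = 1248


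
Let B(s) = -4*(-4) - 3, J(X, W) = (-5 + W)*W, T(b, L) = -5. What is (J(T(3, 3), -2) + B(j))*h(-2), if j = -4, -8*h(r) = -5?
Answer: 135/8 ≈ 16.875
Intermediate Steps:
J(X, W) = W*(-5 + W)
h(r) = 5/8 (h(r) = -⅛*(-5) = 5/8)
B(s) = 13 (B(s) = 16 - 3 = 13)
(J(T(3, 3), -2) + B(j))*h(-2) = (-2*(-5 - 2) + 13)*(5/8) = (-2*(-7) + 13)*(5/8) = (14 + 13)*(5/8) = 27*(5/8) = 135/8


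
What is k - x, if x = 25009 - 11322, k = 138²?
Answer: 5357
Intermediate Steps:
k = 19044
x = 13687
k - x = 19044 - 1*13687 = 19044 - 13687 = 5357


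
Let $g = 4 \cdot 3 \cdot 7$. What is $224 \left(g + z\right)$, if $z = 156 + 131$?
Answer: $83104$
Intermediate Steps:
$z = 287$
$g = 84$ ($g = 12 \cdot 7 = 84$)
$224 \left(g + z\right) = 224 \left(84 + 287\right) = 224 \cdot 371 = 83104$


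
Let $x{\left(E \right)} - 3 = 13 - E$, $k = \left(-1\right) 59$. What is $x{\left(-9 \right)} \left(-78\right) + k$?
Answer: $-2009$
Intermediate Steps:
$k = -59$
$x{\left(E \right)} = 16 - E$ ($x{\left(E \right)} = 3 - \left(-13 + E\right) = 16 - E$)
$x{\left(-9 \right)} \left(-78\right) + k = \left(16 - -9\right) \left(-78\right) - 59 = \left(16 + 9\right) \left(-78\right) - 59 = 25 \left(-78\right) - 59 = -1950 - 59 = -2009$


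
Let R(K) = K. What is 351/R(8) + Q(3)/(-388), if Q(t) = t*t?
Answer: 34029/776 ≈ 43.852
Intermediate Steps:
Q(t) = t**2
351/R(8) + Q(3)/(-388) = 351/8 + 3**2/(-388) = 351*(1/8) + 9*(-1/388) = 351/8 - 9/388 = 34029/776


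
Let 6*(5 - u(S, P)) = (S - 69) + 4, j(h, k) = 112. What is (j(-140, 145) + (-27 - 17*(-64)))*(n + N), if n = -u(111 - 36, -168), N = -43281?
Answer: -50772523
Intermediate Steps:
u(S, P) = 95/6 - S/6 (u(S, P) = 5 - ((S - 69) + 4)/6 = 5 - ((-69 + S) + 4)/6 = 5 - (-65 + S)/6 = 5 + (65/6 - S/6) = 95/6 - S/6)
n = -10/3 (n = -(95/6 - (111 - 36)/6) = -(95/6 - ⅙*75) = -(95/6 - 25/2) = -1*10/3 = -10/3 ≈ -3.3333)
(j(-140, 145) + (-27 - 17*(-64)))*(n + N) = (112 + (-27 - 17*(-64)))*(-10/3 - 43281) = (112 + (-27 + 1088))*(-129853/3) = (112 + 1061)*(-129853/3) = 1173*(-129853/3) = -50772523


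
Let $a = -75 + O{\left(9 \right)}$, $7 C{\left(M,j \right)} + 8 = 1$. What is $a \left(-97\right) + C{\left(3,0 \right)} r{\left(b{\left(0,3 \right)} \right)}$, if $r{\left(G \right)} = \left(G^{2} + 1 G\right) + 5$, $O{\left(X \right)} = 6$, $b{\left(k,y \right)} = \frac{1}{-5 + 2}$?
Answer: $\frac{60194}{9} \approx 6688.2$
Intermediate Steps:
$C{\left(M,j \right)} = -1$ ($C{\left(M,j \right)} = - \frac{8}{7} + \frac{1}{7} \cdot 1 = - \frac{8}{7} + \frac{1}{7} = -1$)
$b{\left(k,y \right)} = - \frac{1}{3}$ ($b{\left(k,y \right)} = \frac{1}{-3} = - \frac{1}{3}$)
$r{\left(G \right)} = 5 + G + G^{2}$ ($r{\left(G \right)} = \left(G^{2} + G\right) + 5 = \left(G + G^{2}\right) + 5 = 5 + G + G^{2}$)
$a = -69$ ($a = -75 + 6 = -69$)
$a \left(-97\right) + C{\left(3,0 \right)} r{\left(b{\left(0,3 \right)} \right)} = \left(-69\right) \left(-97\right) - \left(5 - \frac{1}{3} + \left(- \frac{1}{3}\right)^{2}\right) = 6693 - \left(5 - \frac{1}{3} + \frac{1}{9}\right) = 6693 - \frac{43}{9} = \frac{60194}{9}$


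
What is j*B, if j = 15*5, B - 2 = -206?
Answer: -15300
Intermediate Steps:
B = -204 (B = 2 - 206 = -204)
j = 75
j*B = 75*(-204) = -15300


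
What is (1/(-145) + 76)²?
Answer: 121418361/21025 ≈ 5775.0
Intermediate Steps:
(1/(-145) + 76)² = (-1/145 + 76)² = (11019/145)² = 121418361/21025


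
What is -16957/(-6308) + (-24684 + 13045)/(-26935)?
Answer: 530155607/169905980 ≈ 3.1203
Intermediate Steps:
-16957/(-6308) + (-24684 + 13045)/(-26935) = -16957*(-1/6308) - 11639*(-1/26935) = 16957/6308 + 11639/26935 = 530155607/169905980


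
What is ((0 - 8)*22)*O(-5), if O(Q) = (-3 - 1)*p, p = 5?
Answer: 3520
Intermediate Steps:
O(Q) = -20 (O(Q) = (-3 - 1)*5 = -4*5 = -20)
((0 - 8)*22)*O(-5) = ((0 - 8)*22)*(-20) = -8*22*(-20) = -176*(-20) = 3520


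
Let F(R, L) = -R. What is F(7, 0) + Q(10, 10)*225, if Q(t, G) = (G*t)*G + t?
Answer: 227243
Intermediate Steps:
Q(t, G) = t + t*G² (Q(t, G) = t*G² + t = t + t*G²)
F(7, 0) + Q(10, 10)*225 = -1*7 + (10*(1 + 10²))*225 = -7 + (10*(1 + 100))*225 = -7 + (10*101)*225 = -7 + 1010*225 = -7 + 227250 = 227243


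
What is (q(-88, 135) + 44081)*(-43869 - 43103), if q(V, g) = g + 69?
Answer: -3851555020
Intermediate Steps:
q(V, g) = 69 + g
(q(-88, 135) + 44081)*(-43869 - 43103) = ((69 + 135) + 44081)*(-43869 - 43103) = (204 + 44081)*(-86972) = 44285*(-86972) = -3851555020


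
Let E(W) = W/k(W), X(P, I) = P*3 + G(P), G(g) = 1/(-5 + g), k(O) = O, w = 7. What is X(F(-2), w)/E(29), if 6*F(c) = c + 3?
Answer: 17/58 ≈ 0.29310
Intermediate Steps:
F(c) = ½ + c/6 (F(c) = (c + 3)/6 = (3 + c)/6 = ½ + c/6)
X(P, I) = 1/(-5 + P) + 3*P (X(P, I) = P*3 + 1/(-5 + P) = 3*P + 1/(-5 + P) = 1/(-5 + P) + 3*P)
E(W) = 1 (E(W) = W/W = 1)
X(F(-2), w)/E(29) = ((1 + 3*(½ + (⅙)*(-2))*(-5 + (½ + (⅙)*(-2))))/(-5 + (½ + (⅙)*(-2))))/1 = ((1 + 3*(½ - ⅓)*(-5 + (½ - ⅓)))/(-5 + (½ - ⅓)))*1 = ((1 + 3*(⅙)*(-5 + ⅙))/(-5 + ⅙))*1 = ((1 + 3*(⅙)*(-29/6))/(-29/6))*1 = -6*(1 - 29/12)/29*1 = -6/29*(-17/12)*1 = (17/58)*1 = 17/58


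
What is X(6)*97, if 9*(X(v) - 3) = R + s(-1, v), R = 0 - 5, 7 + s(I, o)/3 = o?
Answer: 1843/9 ≈ 204.78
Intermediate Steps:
s(I, o) = -21 + 3*o
R = -5
X(v) = ⅑ + v/3 (X(v) = 3 + (-5 + (-21 + 3*v))/9 = 3 + (-26 + 3*v)/9 = 3 + (-26/9 + v/3) = ⅑ + v/3)
X(6)*97 = (⅑ + (⅓)*6)*97 = (⅑ + 2)*97 = (19/9)*97 = 1843/9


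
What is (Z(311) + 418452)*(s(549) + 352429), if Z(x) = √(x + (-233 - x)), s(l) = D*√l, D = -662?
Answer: (352429 - 1986*√61)*(418452 + I*√233) ≈ 1.4098e+11 + 5.1428e+6*I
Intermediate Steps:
s(l) = -662*√l
Z(x) = I*√233 (Z(x) = √(-233) = I*√233)
(Z(311) + 418452)*(s(549) + 352429) = (I*√233 + 418452)*(-1986*√61 + 352429) = (418452 + I*√233)*(-1986*√61 + 352429) = (418452 + I*√233)*(352429 - 1986*√61) = (352429 - 1986*√61)*(418452 + I*√233)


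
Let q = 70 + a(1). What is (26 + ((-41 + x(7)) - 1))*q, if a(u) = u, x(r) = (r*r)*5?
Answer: 16259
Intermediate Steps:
x(r) = 5*r² (x(r) = r²*5 = 5*r²)
q = 71 (q = 70 + 1 = 71)
(26 + ((-41 + x(7)) - 1))*q = (26 + ((-41 + 5*7²) - 1))*71 = (26 + ((-41 + 5*49) - 1))*71 = (26 + ((-41 + 245) - 1))*71 = (26 + (204 - 1))*71 = (26 + 203)*71 = 229*71 = 16259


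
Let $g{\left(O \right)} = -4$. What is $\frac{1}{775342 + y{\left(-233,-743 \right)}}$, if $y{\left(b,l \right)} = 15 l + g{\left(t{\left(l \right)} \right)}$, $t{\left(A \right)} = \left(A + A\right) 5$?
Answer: $\frac{1}{764193} \approx 1.3086 \cdot 10^{-6}$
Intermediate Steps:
$t{\left(A \right)} = 10 A$ ($t{\left(A \right)} = 2 A 5 = 10 A$)
$y{\left(b,l \right)} = -4 + 15 l$ ($y{\left(b,l \right)} = 15 l - 4 = -4 + 15 l$)
$\frac{1}{775342 + y{\left(-233,-743 \right)}} = \frac{1}{775342 + \left(-4 + 15 \left(-743\right)\right)} = \frac{1}{775342 - 11149} = \frac{1}{764193}$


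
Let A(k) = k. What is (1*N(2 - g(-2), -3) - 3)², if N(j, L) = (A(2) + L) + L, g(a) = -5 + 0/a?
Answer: 49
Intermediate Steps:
g(a) = -5 (g(a) = -5 + 0 = -5)
N(j, L) = 2 + 2*L (N(j, L) = (2 + L) + L = 2 + 2*L)
(1*N(2 - g(-2), -3) - 3)² = (1*(2 + 2*(-3)) - 3)² = (1*(2 - 6) - 3)² = (1*(-4) - 3)² = (-4 - 3)² = (-7)² = 49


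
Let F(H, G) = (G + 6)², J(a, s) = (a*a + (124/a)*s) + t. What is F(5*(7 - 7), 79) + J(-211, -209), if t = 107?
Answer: 10966899/211 ≈ 51976.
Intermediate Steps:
J(a, s) = 107 + a² + 124*s/a (J(a, s) = (a*a + (124/a)*s) + 107 = (a² + 124*s/a) + 107 = 107 + a² + 124*s/a)
F(H, G) = (6 + G)²
F(5*(7 - 7), 79) + J(-211, -209) = (6 + 79)² + (107 + (-211)² + 124*(-209)/(-211)) = 85² + (107 + 44521 + 124*(-209)*(-1/211)) = 7225 + (107 + 44521 + 25916/211) = 7225 + 9442424/211 = 10966899/211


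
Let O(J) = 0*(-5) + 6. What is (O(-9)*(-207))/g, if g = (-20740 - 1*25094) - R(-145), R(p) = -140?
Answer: 621/22847 ≈ 0.027181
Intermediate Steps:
O(J) = 6 (O(J) = 0 + 6 = 6)
g = -45694 (g = (-20740 - 1*25094) - 1*(-140) = (-20740 - 25094) + 140 = -45834 + 140 = -45694)
(O(-9)*(-207))/g = (6*(-207))/(-45694) = -1242*(-1/45694) = 621/22847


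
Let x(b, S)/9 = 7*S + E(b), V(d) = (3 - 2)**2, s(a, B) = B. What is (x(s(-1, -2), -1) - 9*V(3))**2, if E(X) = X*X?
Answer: 1296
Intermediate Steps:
V(d) = 1 (V(d) = 1**2 = 1)
E(X) = X**2
x(b, S) = 9*b**2 + 63*S (x(b, S) = 9*(7*S + b**2) = 9*(b**2 + 7*S) = 9*b**2 + 63*S)
(x(s(-1, -2), -1) - 9*V(3))**2 = ((9*(-2)**2 + 63*(-1)) - 9*1)**2 = ((9*4 - 63) - 9)**2 = ((36 - 63) - 9)**2 = (-27 - 9)**2 = (-36)**2 = 1296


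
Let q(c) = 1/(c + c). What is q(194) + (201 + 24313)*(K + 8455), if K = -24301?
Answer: -150718151471/388 ≈ -3.8845e+8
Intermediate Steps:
q(c) = 1/(2*c)
q(194) + (201 + 24313)*(K + 8455) = (½)/194 + (201 + 24313)*(-24301 + 8455) = (½)*(1/194) + 24514*(-15846) = 1/388 - 388448844 = -150718151471/388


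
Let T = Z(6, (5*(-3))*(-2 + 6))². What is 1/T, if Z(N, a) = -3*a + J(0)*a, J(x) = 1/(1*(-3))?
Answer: 1/40000 ≈ 2.5000e-5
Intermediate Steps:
J(x) = -⅓ (J(x) = 1/(-3) = -⅓)
Z(N, a) = -10*a/3 (Z(N, a) = -3*a - a/3 = -10*a/3)
T = 40000 (T = (-10*5*(-3)*(-2 + 6)/3)² = (-(-50)*4)² = (-10/3*(-60))² = 200² = 40000)
1/T = 1/40000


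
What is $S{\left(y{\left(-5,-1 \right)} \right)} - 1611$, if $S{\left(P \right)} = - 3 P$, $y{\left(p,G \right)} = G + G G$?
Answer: $-1611$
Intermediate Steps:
$y{\left(p,G \right)} = G + G^{2}$
$S{\left(y{\left(-5,-1 \right)} \right)} - 1611 = - 3 \left(- (1 - 1)\right) - 1611 = - 3 \left(\left(-1\right) 0\right) - 1611 = \left(-3\right) 0 - 1611 = 0 - 1611 = -1611$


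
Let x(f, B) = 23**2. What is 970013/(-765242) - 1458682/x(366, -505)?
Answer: -1116757867921/404813018 ≈ -2758.7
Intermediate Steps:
x(f, B) = 529
970013/(-765242) - 1458682/x(366, -505) = 970013/(-765242) - 1458682/529 = 970013*(-1/765242) - 1458682*1/529 = -970013/765242 - 1458682/529 = -1116757867921/404813018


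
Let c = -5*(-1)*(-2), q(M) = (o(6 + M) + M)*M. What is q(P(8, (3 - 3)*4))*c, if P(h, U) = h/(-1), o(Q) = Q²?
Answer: -320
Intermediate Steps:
P(h, U) = -h (P(h, U) = h*(-1) = -h)
q(M) = M*(M + (6 + M)²) (q(M) = ((6 + M)² + M)*M = (M + (6 + M)²)*M = M*(M + (6 + M)²))
c = -10 (c = 5*(-2) = -10)
q(P(8, (3 - 3)*4))*c = ((-1*8)*(-1*8 + (6 - 1*8)²))*(-10) = -8*(-8 + (6 - 8)²)*(-10) = -8*(-8 + (-2)²)*(-10) = -8*(-8 + 4)*(-10) = -8*(-4)*(-10) = 32*(-10) = -320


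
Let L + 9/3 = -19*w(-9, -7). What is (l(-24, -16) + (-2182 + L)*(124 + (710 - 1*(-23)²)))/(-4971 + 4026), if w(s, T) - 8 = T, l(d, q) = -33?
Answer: 672253/945 ≈ 711.38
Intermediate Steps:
w(s, T) = 8 + T
L = -22 (L = -3 - 19*(8 - 7) = -3 - 19*1 = -3 - 19 = -22)
(l(-24, -16) + (-2182 + L)*(124 + (710 - 1*(-23)²)))/(-4971 + 4026) = (-33 + (-2182 - 22)*(124 + (710 - 1*(-23)²)))/(-4971 + 4026) = (-33 - 2204*(124 + (710 - 1*529)))/(-945) = (-33 - 2204*(124 + (710 - 529)))*(-1/945) = (-33 - 2204*(124 + 181))*(-1/945) = (-33 - 2204*305)*(-1/945) = (-33 - 672220)*(-1/945) = -672253*(-1/945) = 672253/945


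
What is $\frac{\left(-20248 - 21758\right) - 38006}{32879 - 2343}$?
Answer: $- \frac{20003}{7634} \approx -2.6203$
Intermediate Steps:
$\frac{\left(-20248 - 21758\right) - 38006}{32879 - 2343} = \frac{-42006 - 38006}{30536} = \left(-80012\right) \frac{1}{30536} = - \frac{20003}{7634}$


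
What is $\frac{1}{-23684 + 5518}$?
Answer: $- \frac{1}{18166} \approx -5.5048 \cdot 10^{-5}$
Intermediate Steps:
$\frac{1}{-23684 + 5518} = \frac{1}{-18166} = - \frac{1}{18166}$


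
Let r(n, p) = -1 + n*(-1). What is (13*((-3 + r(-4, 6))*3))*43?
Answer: 0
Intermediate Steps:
r(n, p) = -1 - n
(13*((-3 + r(-4, 6))*3))*43 = (13*((-3 + (-1 - 1*(-4)))*3))*43 = (13*((-3 + (-1 + 4))*3))*43 = (13*((-3 + 3)*3))*43 = (13*(0*3))*43 = (13*0)*43 = 0*43 = 0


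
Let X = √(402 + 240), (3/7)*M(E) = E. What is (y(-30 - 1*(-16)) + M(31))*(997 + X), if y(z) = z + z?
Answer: 132601/3 + 133*√642/3 ≈ 45324.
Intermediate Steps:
y(z) = 2*z
M(E) = 7*E/3
X = √642 ≈ 25.338
(y(-30 - 1*(-16)) + M(31))*(997 + X) = (2*(-30 - 1*(-16)) + (7/3)*31)*(997 + √642) = (2*(-30 + 16) + 217/3)*(997 + √642) = (2*(-14) + 217/3)*(997 + √642) = (-28 + 217/3)*(997 + √642) = 133*(997 + √642)/3 = 132601/3 + 133*√642/3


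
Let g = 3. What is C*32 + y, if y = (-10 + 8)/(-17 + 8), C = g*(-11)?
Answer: -9502/9 ≈ -1055.8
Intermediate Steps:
C = -33 (C = 3*(-11) = -33)
y = 2/9 (y = -2/(-9) = -2*(-⅑) = 2/9 ≈ 0.22222)
C*32 + y = -33*32 + 2/9 = -1056 + 2/9 = -9502/9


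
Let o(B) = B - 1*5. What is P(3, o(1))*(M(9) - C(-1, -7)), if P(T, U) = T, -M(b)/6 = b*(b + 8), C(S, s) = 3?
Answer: -2763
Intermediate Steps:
o(B) = -5 + B (o(B) = B - 5 = -5 + B)
M(b) = -6*b*(8 + b) (M(b) = -6*b*(b + 8) = -6*b*(8 + b))
P(3, o(1))*(M(9) - C(-1, -7)) = 3*(-6*9*(8 + 9) - 1*3) = 3*(-6*9*17 - 3) = 3*(-918 - 3) = 3*(-921) = -2763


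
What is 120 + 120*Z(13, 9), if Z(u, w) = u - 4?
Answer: 1200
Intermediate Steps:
Z(u, w) = -4 + u
120 + 120*Z(13, 9) = 120 + 120*(-4 + 13) = 120 + 120*9 = 120 + 1080 = 1200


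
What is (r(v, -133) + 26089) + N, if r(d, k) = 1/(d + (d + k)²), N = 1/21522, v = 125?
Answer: 35373717091/1355886 ≈ 26089.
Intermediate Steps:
N = 1/21522 ≈ 4.6464e-5
(r(v, -133) + 26089) + N = (1/(125 + (125 - 133)²) + 26089) + 1/21522 = (1/(125 + (-8)²) + 26089) + 1/21522 = (1/(125 + 64) + 26089) + 1/21522 = (1/189 + 26089) + 1/21522 = 4930822/189 + 1/21522 = 35373717091/1355886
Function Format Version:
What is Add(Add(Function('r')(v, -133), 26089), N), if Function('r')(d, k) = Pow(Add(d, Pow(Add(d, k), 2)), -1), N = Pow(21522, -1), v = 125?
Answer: Rational(35373717091, 1355886) ≈ 26089.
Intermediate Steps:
N = Rational(1, 21522) ≈ 4.6464e-5
Add(Add(Function('r')(v, -133), 26089), N) = Add(Add(Pow(Add(125, Pow(Add(125, -133), 2)), -1), 26089), Rational(1, 21522)) = Add(Add(Pow(Add(125, Pow(-8, 2)), -1), 26089), Rational(1, 21522)) = Add(Add(Pow(Add(125, 64), -1), 26089), Rational(1, 21522)) = Add(Add(Pow(189, -1), 26089), Rational(1, 21522)) = Add(Add(Rational(1, 189), 26089), Rational(1, 21522)) = Add(Rational(4930822, 189), Rational(1, 21522)) = Rational(35373717091, 1355886)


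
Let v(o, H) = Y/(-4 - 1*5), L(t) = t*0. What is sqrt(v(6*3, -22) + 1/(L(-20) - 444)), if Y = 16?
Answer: I*sqrt(87727)/222 ≈ 1.3342*I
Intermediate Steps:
L(t) = 0
v(o, H) = -16/9 (v(o, H) = 16/(-4 - 1*5) = 16/(-4 - 5) = 16/(-9) = 16*(-1/9) = -16/9)
sqrt(v(6*3, -22) + 1/(L(-20) - 444)) = sqrt(-16/9 + 1/(0 - 444)) = sqrt(-16/9 + 1/(-444)) = sqrt(-16/9 - 1/444) = sqrt(-2371/1332) = I*sqrt(87727)/222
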